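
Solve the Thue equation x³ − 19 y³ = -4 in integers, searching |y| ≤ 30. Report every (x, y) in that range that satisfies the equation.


The equation is x³ - 19y³ = -4. For fixed y, x³ = 19·y³ − 4, so a solution requires the RHS to be a perfect cube.
Strategy: iterate y from -30 to 30, compute RHS = 19·y³ − 4, and check whether it is a (positive or negative) perfect cube.
Check small values of y:
  y = 0: RHS = -4 is not a perfect cube.
  y = 1: RHS = 15 is not a perfect cube.
  y = -1: RHS = -23 is not a perfect cube.
  y = 2: RHS = 148 is not a perfect cube.
  y = -2: RHS = -156 is not a perfect cube.
  y = 3: RHS = 509 is not a perfect cube.
  y = -3: RHS = -517 is not a perfect cube.
Continuing the search up to |y| = 30 finds no solutions either.
No (x, y) in the scanned range satisfies the equation.

No integer solutions with |y| ≤ 30.


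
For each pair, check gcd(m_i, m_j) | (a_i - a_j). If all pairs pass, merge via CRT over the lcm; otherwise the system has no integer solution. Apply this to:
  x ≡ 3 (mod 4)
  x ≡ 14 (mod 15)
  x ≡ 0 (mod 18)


Moduli 4, 15, 18 are not pairwise coprime, so CRT works modulo lcm(m_i) when all pairwise compatibility conditions hold.
Pairwise compatibility: gcd(m_i, m_j) must divide a_i - a_j for every pair.
Merge one congruence at a time:
  Start: x ≡ 3 (mod 4).
  Combine with x ≡ 14 (mod 15): gcd(4, 15) = 1; 14 - 3 = 11, which IS divisible by 1, so compatible.
    Write x = 3 + 4·t and substitute into x ≡ 14 (mod 15): 4·t ≡ 14 − 3 = 11 (mod 15).
    The inverse of 4 mod 15 is 4 (since 4·4 = 16 = 1·15 + 1), so t ≡ 4·11 = 44 ≡ 14 (mod 15).
    Then x = 3 + 4·14 = 59, valid modulo lcm(4, 15) = 60: x ≡ 59 (mod 60).
  Combine with x ≡ 0 (mod 18): gcd(60, 18) = 6, and 0 - 59 = -59 is NOT divisible by 6.
    ⇒ system is inconsistent (no integer solution).

No solution (the system is inconsistent).


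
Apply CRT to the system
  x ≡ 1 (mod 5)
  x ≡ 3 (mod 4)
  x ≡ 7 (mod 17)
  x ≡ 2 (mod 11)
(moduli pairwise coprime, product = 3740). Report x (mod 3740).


Product of moduli M = 5 · 4 · 17 · 11 = 3740.
Merge one congruence at a time:
  Start: x ≡ 1 (mod 5).
  Combine with x ≡ 3 (mod 4); new modulus lcm = 20.
    Write x = 1 + 5·t and substitute into x ≡ 3 (mod 4): 5·t ≡ 3 − 1 = 2 (mod 4).
    Reduce coefficients mod 4: 1·t ≡ 2 (mod 4).
    So t ≡ 2 (mod 4).
    Then x = 1 + 5·2 = 11, valid modulo lcm(5, 4) = 20: x ≡ 11 (mod 20).
  Combine with x ≡ 7 (mod 17); new modulus lcm = 340.
    Write x = 11 + 20·t and substitute into x ≡ 7 (mod 17): 20·t ≡ 7 − 11 = -4 (mod 17).
    Reduce coefficients mod 17: 3·t ≡ 13 (mod 17).
    The inverse of 3 mod 17 is 6 (since 3·6 = 18 = 1·17 + 1), so t ≡ 6·13 = 78 ≡ 10 (mod 17).
    Then x = 11 + 20·10 = 211, valid modulo lcm(20, 17) = 340: x ≡ 211 (mod 340).
  Combine with x ≡ 2 (mod 11); new modulus lcm = 3740.
    Write x = 211 + 340·t and substitute into x ≡ 2 (mod 11): 340·t ≡ 2 − 211 = -209 (mod 11).
    Reduce coefficients mod 11: 10·t ≡ 0 (mod 11).
    The inverse of 10 mod 11 is 10 (since 10·10 = 100 = 9·11 + 1), so t ≡ 10·0 = 0 ≡ 0 (mod 11).
    Then x = 211 + 340·0 = 211, valid modulo lcm(340, 11) = 3740: x ≡ 211 (mod 3740).
Verify against each original: 211 mod 5 = 1, 211 mod 4 = 3, 211 mod 17 = 7, 211 mod 11 = 2.

x ≡ 211 (mod 3740).


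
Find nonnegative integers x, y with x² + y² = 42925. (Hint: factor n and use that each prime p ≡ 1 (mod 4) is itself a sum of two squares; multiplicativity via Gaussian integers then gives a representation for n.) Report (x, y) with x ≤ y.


Step 1: Factor n = 42925 = 5^2 · 17 · 101.
Step 2: Check the mod-4 condition on each prime factor: 5 ≡ 1 (mod 4), exponent 2; 17 ≡ 1 (mod 4), exponent 1; 101 ≡ 1 (mod 4), exponent 1.
All primes ≡ 3 (mod 4) appear to even exponent (or don't appear), so by the two-squares theorem n IS expressible as a sum of two squares.
Step 3: Build a representation. Group n = k² · m with k = 5 and m = 17 · 101 = 1717 (a product of primes ≡ 1 (mod 4)); a representation of m scales to one of n via (k·x)² + (k·y)² = k²(x² + y²). Each prime p ≡ 1 (mod 4) is itself a sum of two squares; find a² by testing p − a² for a perfect square:
  17: 17 − 1² = 16 = 4² ⇒ 17 = 1² + 4².
  101: 101 − 1² = 100 = 10² ⇒ 101 = 1² + 10².
  Combine using the Brahmagupta–Fibonacci identity (a² + b²)(c² + d²) = (ac − bd)² + (ad + bc)² = (ac + bd)² + (ad − bc)²:
  17 · 101 = 1717: from (1² + 4²)(1² + 10²), take (1·1 − 4·10, 1·10 + 4·1) = (1 − 40, 10 + 4) = (-39, 14); dropping signs (only squares matter) gives (39, 14); check 39² + 14² = 1521 + 196 = 1717 ✓.
  Scale by k = 5: (5·39, 5·14) = (195, 70).
Step 4: Order so x ≤ y and verify: 70² + 195² = 4900 + 38025 = 42925 = n. ✓

n = 42925 = 70² + 195² (one valid representation with x ≤ y).


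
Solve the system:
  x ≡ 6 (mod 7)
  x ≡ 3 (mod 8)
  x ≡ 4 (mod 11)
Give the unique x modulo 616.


Moduli 7, 8, 11 are pairwise coprime; by CRT there is a unique solution modulo M = 7 · 8 · 11 = 616.
Solve pairwise, accumulating the modulus:
  Start with x ≡ 6 (mod 7).
  Combine with x ≡ 3 (mod 8): since gcd(7, 8) = 1, we get a unique residue mod 56.
    Write x = 6 + 7·t and substitute into x ≡ 3 (mod 8): 7·t ≡ 3 − 6 = -3 (mod 8).
    Reduce coefficients mod 8: 7·t ≡ 5 (mod 8).
    The inverse of 7 mod 8 is 7 (since 7·7 = 49 = 6·8 + 1), so t ≡ 7·5 = 35 ≡ 3 (mod 8).
    Then x = 6 + 7·3 = 27, valid modulo lcm(7, 8) = 56: x ≡ 27 (mod 56).
  Combine with x ≡ 4 (mod 11): since gcd(56, 11) = 1, we get a unique residue mod 616.
    Write x = 27 + 56·t and substitute into x ≡ 4 (mod 11): 56·t ≡ 4 − 27 = -23 (mod 11).
    Reduce coefficients mod 11: 1·t ≡ 10 (mod 11).
    So t ≡ 10 (mod 11).
    Then x = 27 + 56·10 = 587, valid modulo lcm(56, 11) = 616: x ≡ 587 (mod 616).
Verify: 587 mod 7 = 6 ✓, 587 mod 8 = 3 ✓, 587 mod 11 = 4 ✓.

x ≡ 587 (mod 616).


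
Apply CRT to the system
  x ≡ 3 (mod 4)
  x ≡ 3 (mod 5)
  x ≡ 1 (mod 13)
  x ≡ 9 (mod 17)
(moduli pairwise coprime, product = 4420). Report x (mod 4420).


Product of moduli M = 4 · 5 · 13 · 17 = 4420.
Merge one congruence at a time:
  Start: x ≡ 3 (mod 4).
  Combine with x ≡ 3 (mod 5); new modulus lcm = 20.
    Write x = 3 + 4·t and substitute into x ≡ 3 (mod 5): 4·t ≡ 3 − 3 = 0 (mod 5).
    The inverse of 4 mod 5 is 4 (since 4·4 = 16 = 3·5 + 1), so t ≡ 4·0 = 0 ≡ 0 (mod 5).
    Then x = 3 + 4·0 = 3, valid modulo lcm(4, 5) = 20: x ≡ 3 (mod 20).
  Combine with x ≡ 1 (mod 13); new modulus lcm = 260.
    Write x = 3 + 20·t and substitute into x ≡ 1 (mod 13): 20·t ≡ 1 − 3 = -2 (mod 13).
    Reduce coefficients mod 13: 7·t ≡ 11 (mod 13).
    The inverse of 7 mod 13 is 2 (since 7·2 = 14 = 1·13 + 1), so t ≡ 2·11 = 22 ≡ 9 (mod 13).
    Then x = 3 + 20·9 = 183, valid modulo lcm(20, 13) = 260: x ≡ 183 (mod 260).
  Combine with x ≡ 9 (mod 17); new modulus lcm = 4420.
    Write x = 183 + 260·t and substitute into x ≡ 9 (mod 17): 260·t ≡ 9 − 183 = -174 (mod 17).
    Reduce coefficients mod 17: 5·t ≡ 13 (mod 17).
    The inverse of 5 mod 17 is 7 (since 5·7 = 35 = 2·17 + 1), so t ≡ 7·13 = 91 ≡ 6 (mod 17).
    Then x = 183 + 260·6 = 1743, valid modulo lcm(260, 17) = 4420: x ≡ 1743 (mod 4420).
Verify against each original: 1743 mod 4 = 3, 1743 mod 5 = 3, 1743 mod 13 = 1, 1743 mod 17 = 9.

x ≡ 1743 (mod 4420).


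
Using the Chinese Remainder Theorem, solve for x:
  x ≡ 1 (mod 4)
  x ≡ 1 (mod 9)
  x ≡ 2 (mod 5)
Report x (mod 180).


Moduli 4, 9, 5 are pairwise coprime; by CRT there is a unique solution modulo M = 4 · 9 · 5 = 180.
Solve pairwise, accumulating the modulus:
  Start with x ≡ 1 (mod 4).
  Combine with x ≡ 1 (mod 9): since gcd(4, 9) = 1, we get a unique residue mod 36.
    Write x = 1 + 4·t and substitute into x ≡ 1 (mod 9): 4·t ≡ 1 − 1 = 0 (mod 9).
    The inverse of 4 mod 9 is 7 (since 4·7 = 28 = 3·9 + 1), so t ≡ 7·0 = 0 ≡ 0 (mod 9).
    Then x = 1 + 4·0 = 1, valid modulo lcm(4, 9) = 36: x ≡ 1 (mod 36).
  Combine with x ≡ 2 (mod 5): since gcd(36, 5) = 1, we get a unique residue mod 180.
    Write x = 1 + 36·t and substitute into x ≡ 2 (mod 5): 36·t ≡ 2 − 1 = 1 (mod 5).
    Reduce coefficients mod 5: 1·t ≡ 1 (mod 5).
    So t ≡ 1 (mod 5).
    Then x = 1 + 36·1 = 37, valid modulo lcm(36, 5) = 180: x ≡ 37 (mod 180).
Verify: 37 mod 4 = 1 ✓, 37 mod 9 = 1 ✓, 37 mod 5 = 2 ✓.

x ≡ 37 (mod 180).


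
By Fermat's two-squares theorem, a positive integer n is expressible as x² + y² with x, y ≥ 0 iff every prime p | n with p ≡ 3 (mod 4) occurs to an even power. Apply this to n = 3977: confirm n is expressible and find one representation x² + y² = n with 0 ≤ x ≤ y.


Step 1: Factor n = 3977 = 41 · 97.
Step 2: Check the mod-4 condition on each prime factor: 41 ≡ 1 (mod 4), exponent 1; 97 ≡ 1 (mod 4), exponent 1.
All primes ≡ 3 (mod 4) appear to even exponent (or don't appear), so by the two-squares theorem n IS expressible as a sum of two squares.
Step 3: Build a representation. Here n = 41 · 97 is a product of primes ≡ 1 (mod 4). Each prime p ≡ 1 (mod 4) is itself a sum of two squares; find a² by testing p − a² for a perfect square:
  41: 41 − 1² = 40, 41 − 2² = 37, 41 − 3² = 32, 41 − 4² = 25 = 5² ⇒ 41 = 4² + 5².
  97: 97 − 1² = 96, 97 − 2² = 93, 97 − 3² = 88, 97 − 4² = 81 = 9² ⇒ 97 = 4² + 9².
  Combine using the Brahmagupta–Fibonacci identity (a² + b²)(c² + d²) = (ac − bd)² + (ad + bc)² = (ac + bd)² + (ad − bc)²:
  41 · 97 = 3977: from (4² + 5²)(4² + 9²), take (4·4 − 5·9, 4·9 + 5·4) = (16 − 45, 36 + 20) = (-29, 56); dropping signs (only squares matter) gives (29, 56); check 29² + 56² = 841 + 3136 = 3977 ✓.
Step 4: Order so x ≤ y and verify: 29² + 56² = 841 + 3136 = 3977 = n. ✓

n = 3977 = 29² + 56² (one valid representation with x ≤ y).


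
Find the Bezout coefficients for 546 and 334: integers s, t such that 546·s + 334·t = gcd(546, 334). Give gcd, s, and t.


Euclidean algorithm on (546, 334) — divide until remainder is 0:
  546 = 1 · 334 + 212
  334 = 1 · 212 + 122
  212 = 1 · 122 + 90
  122 = 1 · 90 + 32
  90 = 2 · 32 + 26
  32 = 1 · 26 + 6
  26 = 4 · 6 + 2
  6 = 3 · 2 + 0
gcd(546, 334) = 2.
Track Bezout coefficients alongside the remainders: start with r₀ = 546 = a·1 + b·0 (s = 1, t = 0) and r₁ = 334 = a·0 + b·1 (s = 0, t = 1); each new remainder r_{k+1} = r_{k-1} − q_k·r_k inherits s_{k+1} = s_{k-1} − q_k·s_k, t_{k+1} = t_{k-1} − q_k·t_k, so r_k = a·s_k + b·t_k at every step:
  q = 1: r = 212, s = 1 − 1·0 = 1, t = 0 − 1·1 = -1  (check: 546·1 + 334·(-1) = 212)
  q = 1: r = 122, s = 0 − 1·1 = -1, t = 1 − 1·(-1) = 2  (check: 546·(-1) + 334·2 = 122)
  q = 1: r = 90, s = 1 − 1·(-1) = 2, t = -1 − 1·2 = -3  (check: 546·2 + 334·(-3) = 90)
  q = 1: r = 32, s = -1 − 1·2 = -3, t = 2 − 1·(-3) = 5  (check: 546·(-3) + 334·5 = 32)
  q = 2: r = 26, s = 2 − 2·(-3) = 8, t = -3 − 2·5 = -13  (check: 546·8 + 334·(-13) = 26)
  q = 1: r = 6, s = -3 − 1·8 = -11, t = 5 − 1·(-13) = 18  (check: 546·(-11) + 334·18 = 6)
  q = 4: r = 2, s = 8 − 4·(-11) = 52, t = -13 − 4·18 = -85  (check: 546·52 + 334·(-85) = 2)
The row with r = 2 (the gcd) gives the Bezout coefficients s = 52, t = -85.
Result: 546 · (52) + 334 · (-85) = 2.

gcd(546, 334) = 2; s = 52, t = -85 (check: 546·52 + 334·(-85) = 2).


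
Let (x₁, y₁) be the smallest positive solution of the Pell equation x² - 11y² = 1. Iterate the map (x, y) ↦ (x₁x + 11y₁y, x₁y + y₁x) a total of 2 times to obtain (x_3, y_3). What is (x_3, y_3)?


Step 1: Find the fundamental solution (x₁, y₁) of x² - 11y² = 1.
  Expand √11 as a continued fraction. a₀ = ⌊√11⌋ = 3; iterate m_{k+1} = d_k·a_k − m_k, d_{k+1} = (11 − m_{k+1}²)/d_k, a_{k+1} = ⌊(a₀ + m_{k+1})/d_{k+1}⌋ (starting m₀ = 0, d₀ = 1), with convergents p_k = a_k·p_{k-1} + p_{k-2}, q_k = a_k·q_{k-1} + q_{k-2} (p₋₁ = 1, q₋₁ = 0):
  k = 0: a₀ = 3; p₀/q₀ = 3/1; p₀² − 11·q₀² = 9 − 11 = -2.
  k = 1: m = 3, d = 2, a = ⌊(3 + 3)/2⌋ = 3; p/q = (3·3 + 1)/(3·1 + 0) = 10/3; p² − 11·q² = 100 − 99 = 1.
  The first convergent with p² − 11·q² = 1 gives the fundamental solution (x₁, y₁) = (10, 3).
Step 2: Apply the recurrence (x_{n+1}, y_{n+1}) = (x₁x_n + 11y₁y_n, x₁y_n + y₁x_n) repeatedly.
  From (x_1, y_1) = (10, 3): x_2 = 10·10 + 11·3·3 = 199; y_2 = 10·3 + 3·10 = 60.
  From (x_2, y_2) = (199, 60): x_3 = 10·199 + 11·3·60 = 3970; y_3 = 10·60 + 3·199 = 1197.
Step 3: Verify x_3² - 11·y_3² = 15760900 - 15760899 = 1 (should be 1). ✓

(x_1, y_1) = (10, 3); (x_3, y_3) = (3970, 1197).


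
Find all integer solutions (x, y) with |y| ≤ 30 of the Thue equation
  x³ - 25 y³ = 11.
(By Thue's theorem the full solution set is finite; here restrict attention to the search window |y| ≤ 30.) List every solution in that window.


The equation is x³ - 25y³ = 11. For fixed y, x³ = 25·y³ + 11, so a solution requires the RHS to be a perfect cube.
Strategy: iterate y from -30 to 30, compute RHS = 25·y³ + 11, and check whether it is a (positive or negative) perfect cube.
Check small values of y:
  y = 0: RHS = 11 is not a perfect cube.
  y = 1: RHS = 36 is not a perfect cube.
  y = -1: RHS = -14 is not a perfect cube.
  y = 2: RHS = 211 is not a perfect cube.
  y = -2: RHS = -189 is not a perfect cube.
  y = 3: RHS = 686 is not a perfect cube.
  y = -3: RHS = -664 is not a perfect cube.
Continuing the search up to |y| = 30 finds no solutions either.
No (x, y) in the scanned range satisfies the equation.

No integer solutions with |y| ≤ 30.


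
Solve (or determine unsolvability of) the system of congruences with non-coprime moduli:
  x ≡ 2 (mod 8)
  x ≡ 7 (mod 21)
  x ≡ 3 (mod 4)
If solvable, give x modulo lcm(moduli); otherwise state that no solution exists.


Moduli 8, 21, 4 are not pairwise coprime, so CRT works modulo lcm(m_i) when all pairwise compatibility conditions hold.
Pairwise compatibility: gcd(m_i, m_j) must divide a_i - a_j for every pair.
Merge one congruence at a time:
  Start: x ≡ 2 (mod 8).
  Combine with x ≡ 7 (mod 21): gcd(8, 21) = 1; 7 - 2 = 5, which IS divisible by 1, so compatible.
    Write x = 2 + 8·t and substitute into x ≡ 7 (mod 21): 8·t ≡ 7 − 2 = 5 (mod 21).
    The inverse of 8 mod 21 is 8 (since 8·8 = 64 = 3·21 + 1), so t ≡ 8·5 = 40 ≡ 19 (mod 21).
    Then x = 2 + 8·19 = 154, valid modulo lcm(8, 21) = 168: x ≡ 154 (mod 168).
  Combine with x ≡ 3 (mod 4): gcd(168, 4) = 4, and 3 - 154 = -151 is NOT divisible by 4.
    ⇒ system is inconsistent (no integer solution).

No solution (the system is inconsistent).


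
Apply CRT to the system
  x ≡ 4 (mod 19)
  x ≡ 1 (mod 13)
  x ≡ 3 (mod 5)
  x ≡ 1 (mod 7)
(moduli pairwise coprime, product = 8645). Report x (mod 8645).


Product of moduli M = 19 · 13 · 5 · 7 = 8645.
Merge one congruence at a time:
  Start: x ≡ 4 (mod 19).
  Combine with x ≡ 1 (mod 13); new modulus lcm = 247.
    Write x = 4 + 19·t and substitute into x ≡ 1 (mod 13): 19·t ≡ 1 − 4 = -3 (mod 13).
    Reduce coefficients mod 13: 6·t ≡ 10 (mod 13).
    The inverse of 6 mod 13 is 11 (since 6·11 = 66 = 5·13 + 1), so t ≡ 11·10 = 110 ≡ 6 (mod 13).
    Then x = 4 + 19·6 = 118, valid modulo lcm(19, 13) = 247: x ≡ 118 (mod 247).
  Combine with x ≡ 3 (mod 5); new modulus lcm = 1235.
    Write x = 118 + 247·t and substitute into x ≡ 3 (mod 5): 247·t ≡ 3 − 118 = -115 (mod 5).
    Reduce coefficients mod 5: 2·t ≡ 0 (mod 5).
    The inverse of 2 mod 5 is 3 (since 2·3 = 6 = 1·5 + 1), so t ≡ 3·0 = 0 ≡ 0 (mod 5).
    Then x = 118 + 247·0 = 118, valid modulo lcm(247, 5) = 1235: x ≡ 118 (mod 1235).
  Combine with x ≡ 1 (mod 7); new modulus lcm = 8645.
    Write x = 118 + 1235·t and substitute into x ≡ 1 (mod 7): 1235·t ≡ 1 − 118 = -117 (mod 7).
    Reduce coefficients mod 7: 3·t ≡ 2 (mod 7).
    The inverse of 3 mod 7 is 5 (since 3·5 = 15 = 2·7 + 1), so t ≡ 5·2 = 10 ≡ 3 (mod 7).
    Then x = 118 + 1235·3 = 3823, valid modulo lcm(1235, 7) = 8645: x ≡ 3823 (mod 8645).
Verify against each original: 3823 mod 19 = 4, 3823 mod 13 = 1, 3823 mod 5 = 3, 3823 mod 7 = 1.

x ≡ 3823 (mod 8645).


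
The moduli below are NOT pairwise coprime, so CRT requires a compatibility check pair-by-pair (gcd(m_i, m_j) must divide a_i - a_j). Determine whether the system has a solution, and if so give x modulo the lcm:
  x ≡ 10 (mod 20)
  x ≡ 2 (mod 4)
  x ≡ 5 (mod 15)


Moduli 20, 4, 15 are not pairwise coprime, so CRT works modulo lcm(m_i) when all pairwise compatibility conditions hold.
Pairwise compatibility: gcd(m_i, m_j) must divide a_i - a_j for every pair.
Merge one congruence at a time:
  Start: x ≡ 10 (mod 20).
  Combine with x ≡ 2 (mod 4): gcd(20, 4) = 4; 2 - 10 = -8, which IS divisible by 4, so compatible.
    Write x = 10 + 20·t and substitute into x ≡ 2 (mod 4): 20·t ≡ 2 − 10 = -8 (mod 4).
    Divide the congruence (and modulus) by g = 4: 5·t ≡ -2 (mod 1).
    Modulo 1 every t works; take t = 0.
    Then x = 10 + 20·0 = 10, valid modulo lcm(20, 4) = 20: x ≡ 10 (mod 20).
  Combine with x ≡ 5 (mod 15): gcd(20, 15) = 5; 5 - 10 = -5, which IS divisible by 5, so compatible.
    Write x = 10 + 20·t and substitute into x ≡ 5 (mod 15): 20·t ≡ 5 − 10 = -5 (mod 15).
    Divide the congruence (and modulus) by g = 5: 4·t ≡ -1 (mod 3).
    Reduce coefficients mod 3: 1·t ≡ 2 (mod 3).
    So t ≡ 2 (mod 3).
    Then x = 10 + 20·2 = 50, valid modulo lcm(20, 15) = 60: x ≡ 50 (mod 60).
Verify: 50 mod 20 = 10, 50 mod 4 = 2, 50 mod 15 = 5.

x ≡ 50 (mod 60).


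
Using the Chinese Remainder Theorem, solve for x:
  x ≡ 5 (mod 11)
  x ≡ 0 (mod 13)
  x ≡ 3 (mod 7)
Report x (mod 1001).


Moduli 11, 13, 7 are pairwise coprime; by CRT there is a unique solution modulo M = 11 · 13 · 7 = 1001.
Solve pairwise, accumulating the modulus:
  Start with x ≡ 5 (mod 11).
  Combine with x ≡ 0 (mod 13): since gcd(11, 13) = 1, we get a unique residue mod 143.
    Write x = 5 + 11·t and substitute into x ≡ 0 (mod 13): 11·t ≡ 0 − 5 = -5 (mod 13).
    Reduce coefficients mod 13: 11·t ≡ 8 (mod 13).
    The inverse of 11 mod 13 is 6 (since 11·6 = 66 = 5·13 + 1), so t ≡ 6·8 = 48 ≡ 9 (mod 13).
    Then x = 5 + 11·9 = 104, valid modulo lcm(11, 13) = 143: x ≡ 104 (mod 143).
  Combine with x ≡ 3 (mod 7): since gcd(143, 7) = 1, we get a unique residue mod 1001.
    Write x = 104 + 143·t and substitute into x ≡ 3 (mod 7): 143·t ≡ 3 − 104 = -101 (mod 7).
    Reduce coefficients mod 7: 3·t ≡ 4 (mod 7).
    The inverse of 3 mod 7 is 5 (since 3·5 = 15 = 2·7 + 1), so t ≡ 5·4 = 20 ≡ 6 (mod 7).
    Then x = 104 + 143·6 = 962, valid modulo lcm(143, 7) = 1001: x ≡ 962 (mod 1001).
Verify: 962 mod 11 = 5 ✓, 962 mod 13 = 0 ✓, 962 mod 7 = 3 ✓.

x ≡ 962 (mod 1001).


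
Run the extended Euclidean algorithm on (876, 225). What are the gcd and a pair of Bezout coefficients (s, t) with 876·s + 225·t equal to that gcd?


Euclidean algorithm on (876, 225) — divide until remainder is 0:
  876 = 3 · 225 + 201
  225 = 1 · 201 + 24
  201 = 8 · 24 + 9
  24 = 2 · 9 + 6
  9 = 1 · 6 + 3
  6 = 2 · 3 + 0
gcd(876, 225) = 3.
Track Bezout coefficients alongside the remainders: start with r₀ = 876 = a·1 + b·0 (s = 1, t = 0) and r₁ = 225 = a·0 + b·1 (s = 0, t = 1); each new remainder r_{k+1} = r_{k-1} − q_k·r_k inherits s_{k+1} = s_{k-1} − q_k·s_k, t_{k+1} = t_{k-1} − q_k·t_k, so r_k = a·s_k + b·t_k at every step:
  q = 3: r = 201, s = 1 − 3·0 = 1, t = 0 − 3·1 = -3  (check: 876·1 + 225·(-3) = 201)
  q = 1: r = 24, s = 0 − 1·1 = -1, t = 1 − 1·(-3) = 4  (check: 876·(-1) + 225·4 = 24)
  q = 8: r = 9, s = 1 − 8·(-1) = 9, t = -3 − 8·4 = -35  (check: 876·9 + 225·(-35) = 9)
  q = 2: r = 6, s = -1 − 2·9 = -19, t = 4 − 2·(-35) = 74  (check: 876·(-19) + 225·74 = 6)
  q = 1: r = 3, s = 9 − 1·(-19) = 28, t = -35 − 1·74 = -109  (check: 876·28 + 225·(-109) = 3)
The row with r = 3 (the gcd) gives the Bezout coefficients s = 28, t = -109.
Result: 876 · (28) + 225 · (-109) = 3.

gcd(876, 225) = 3; s = 28, t = -109 (check: 876·28 + 225·(-109) = 3).


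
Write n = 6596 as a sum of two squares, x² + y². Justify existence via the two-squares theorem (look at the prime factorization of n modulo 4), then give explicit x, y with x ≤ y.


Step 1: Factor n = 6596 = 2^2 · 17 · 97.
Step 2: Check the mod-4 condition on each prime factor: 2 = 2 (special); 17 ≡ 1 (mod 4), exponent 1; 97 ≡ 1 (mod 4), exponent 1.
All primes ≡ 3 (mod 4) appear to even exponent (or don't appear), so by the two-squares theorem n IS expressible as a sum of two squares.
Step 3: Build a representation. Group n = k² · m with k = 2 and m = 17 · 97 = 1649 (a product of primes ≡ 1 (mod 4)); a representation of m scales to one of n via (k·x)² + (k·y)² = k²(x² + y²). Each prime p ≡ 1 (mod 4) is itself a sum of two squares; find a² by testing p − a² for a perfect square:
  17: 17 − 1² = 16 = 4² ⇒ 17 = 1² + 4².
  97: 97 − 1² = 96, 97 − 2² = 93, 97 − 3² = 88, 97 − 4² = 81 = 9² ⇒ 97 = 4² + 9².
  Combine using the Brahmagupta–Fibonacci identity (a² + b²)(c² + d²) = (ac − bd)² + (ad + bc)² = (ac + bd)² + (ad − bc)²:
  17 · 97 = 1649: from (1² + 4²)(4² + 9²), take (1·4 − 4·9, 1·9 + 4·4) = (4 − 36, 9 + 16) = (-32, 25); dropping signs (only squares matter) gives (32, 25); check 32² + 25² = 1024 + 625 = 1649 ✓.
  Scale by k = 2: (2·32, 2·25) = (64, 50).
Step 4: Order so x ≤ y and verify: 50² + 64² = 2500 + 4096 = 6596 = n. ✓

n = 6596 = 50² + 64² (one valid representation with x ≤ y).


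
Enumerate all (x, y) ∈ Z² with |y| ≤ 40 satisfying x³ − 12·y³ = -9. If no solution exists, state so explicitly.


The equation is x³ - 12y³ = -9. For fixed y, x³ = 12·y³ − 9, so a solution requires the RHS to be a perfect cube.
Strategy: iterate y from -40 to 40, compute RHS = 12·y³ − 9, and check whether it is a (positive or negative) perfect cube.
Check small values of y:
  y = 0: RHS = -9 is not a perfect cube.
  y = 1: RHS = 3 is not a perfect cube.
  y = -1: RHS = -21 is not a perfect cube.
  y = 2: RHS = 87 is not a perfect cube.
  y = -2: RHS = -105 is not a perfect cube.
  y = 3: RHS = 315 is not a perfect cube.
  y = -3: RHS = -333 is not a perfect cube.
Continuing the search up to |y| = 40 finds no solutions either.
No (x, y) in the scanned range satisfies the equation.

No integer solutions with |y| ≤ 40.


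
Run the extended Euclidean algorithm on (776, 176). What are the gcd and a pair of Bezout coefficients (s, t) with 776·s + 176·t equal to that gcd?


Euclidean algorithm on (776, 176) — divide until remainder is 0:
  776 = 4 · 176 + 72
  176 = 2 · 72 + 32
  72 = 2 · 32 + 8
  32 = 4 · 8 + 0
gcd(776, 176) = 8.
Track Bezout coefficients alongside the remainders: start with r₀ = 776 = a·1 + b·0 (s = 1, t = 0) and r₁ = 176 = a·0 + b·1 (s = 0, t = 1); each new remainder r_{k+1} = r_{k-1} − q_k·r_k inherits s_{k+1} = s_{k-1} − q_k·s_k, t_{k+1} = t_{k-1} − q_k·t_k, so r_k = a·s_k + b·t_k at every step:
  q = 4: r = 72, s = 1 − 4·0 = 1, t = 0 − 4·1 = -4  (check: 776·1 + 176·(-4) = 72)
  q = 2: r = 32, s = 0 − 2·1 = -2, t = 1 − 2·(-4) = 9  (check: 776·(-2) + 176·9 = 32)
  q = 2: r = 8, s = 1 − 2·(-2) = 5, t = -4 − 2·9 = -22  (check: 776·5 + 176·(-22) = 8)
The row with r = 8 (the gcd) gives the Bezout coefficients s = 5, t = -22.
Result: 776 · (5) + 176 · (-22) = 8.

gcd(776, 176) = 8; s = 5, t = -22 (check: 776·5 + 176·(-22) = 8).


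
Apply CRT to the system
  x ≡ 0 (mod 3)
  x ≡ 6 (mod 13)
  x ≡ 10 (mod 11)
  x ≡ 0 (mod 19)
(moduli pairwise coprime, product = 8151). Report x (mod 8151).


Product of moduli M = 3 · 13 · 11 · 19 = 8151.
Merge one congruence at a time:
  Start: x ≡ 0 (mod 3).
  Combine with x ≡ 6 (mod 13); new modulus lcm = 39.
    Write x = 0 + 3·t and substitute into x ≡ 6 (mod 13): 3·t ≡ 6 − 0 = 6 (mod 13).
    The inverse of 3 mod 13 is 9 (since 3·9 = 27 = 2·13 + 1), so t ≡ 9·6 = 54 ≡ 2 (mod 13).
    Then x = 0 + 3·2 = 6, valid modulo lcm(3, 13) = 39: x ≡ 6 (mod 39).
  Combine with x ≡ 10 (mod 11); new modulus lcm = 429.
    Write x = 6 + 39·t and substitute into x ≡ 10 (mod 11): 39·t ≡ 10 − 6 = 4 (mod 11).
    Reduce coefficients mod 11: 6·t ≡ 4 (mod 11).
    The inverse of 6 mod 11 is 2 (since 6·2 = 12 = 1·11 + 1), so t ≡ 2·4 = 8 ≡ 8 (mod 11).
    Then x = 6 + 39·8 = 318, valid modulo lcm(39, 11) = 429: x ≡ 318 (mod 429).
  Combine with x ≡ 0 (mod 19); new modulus lcm = 8151.
    Write x = 318 + 429·t and substitute into x ≡ 0 (mod 19): 429·t ≡ 0 − 318 = -318 (mod 19).
    Reduce coefficients mod 19: 11·t ≡ 5 (mod 19).
    The inverse of 11 mod 19 is 7 (since 11·7 = 77 = 4·19 + 1), so t ≡ 7·5 = 35 ≡ 16 (mod 19).
    Then x = 318 + 429·16 = 7182, valid modulo lcm(429, 19) = 8151: x ≡ 7182 (mod 8151).
Verify against each original: 7182 mod 3 = 0, 7182 mod 13 = 6, 7182 mod 11 = 10, 7182 mod 19 = 0.

x ≡ 7182 (mod 8151).


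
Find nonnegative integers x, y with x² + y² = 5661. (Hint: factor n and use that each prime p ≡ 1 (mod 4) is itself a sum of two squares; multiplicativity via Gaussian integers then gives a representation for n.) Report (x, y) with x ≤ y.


Step 1: Factor n = 5661 = 3^2 · 17 · 37.
Step 2: Check the mod-4 condition on each prime factor: 3 ≡ 3 (mod 4), exponent 2 (must be even); 17 ≡ 1 (mod 4), exponent 1; 37 ≡ 1 (mod 4), exponent 1.
All primes ≡ 3 (mod 4) appear to even exponent (or don't appear), so by the two-squares theorem n IS expressible as a sum of two squares.
Step 3: Build a representation. Group n = k² · m with k = 3 and m = 17 · 37 = 629 (a product of primes ≡ 1 (mod 4)); a representation of m scales to one of n via (k·x)² + (k·y)² = k²(x² + y²). Each prime p ≡ 1 (mod 4) is itself a sum of two squares; find a² by testing p − a² for a perfect square:
  17: 17 − 1² = 16 = 4² ⇒ 17 = 1² + 4².
  37: 37 − 1² = 36 = 6² ⇒ 37 = 1² + 6².
  Combine using the Brahmagupta–Fibonacci identity (a² + b²)(c² + d²) = (ac − bd)² + (ad + bc)² = (ac + bd)² + (ad − bc)²:
  17 · 37 = 629: from (1² + 4²)(1² + 6²), take (1·1 − 4·6, 1·6 + 4·1) = (1 − 24, 6 + 4) = (-23, 10); dropping signs (only squares matter) gives (23, 10); check 23² + 10² = 529 + 100 = 629 ✓.
  Scale by k = 3: (3·23, 3·10) = (69, 30).
Step 4: Order so x ≤ y and verify: 30² + 69² = 900 + 4761 = 5661 = n. ✓

n = 5661 = 30² + 69² (one valid representation with x ≤ y).


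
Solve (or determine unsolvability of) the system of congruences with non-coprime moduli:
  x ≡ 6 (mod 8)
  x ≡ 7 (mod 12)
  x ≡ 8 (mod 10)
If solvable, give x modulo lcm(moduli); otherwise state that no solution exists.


Moduli 8, 12, 10 are not pairwise coprime, so CRT works modulo lcm(m_i) when all pairwise compatibility conditions hold.
Pairwise compatibility: gcd(m_i, m_j) must divide a_i - a_j for every pair.
Merge one congruence at a time:
  Start: x ≡ 6 (mod 8).
  Combine with x ≡ 7 (mod 12): gcd(8, 12) = 4, and 7 - 6 = 1 is NOT divisible by 4.
    ⇒ system is inconsistent (no integer solution).

No solution (the system is inconsistent).


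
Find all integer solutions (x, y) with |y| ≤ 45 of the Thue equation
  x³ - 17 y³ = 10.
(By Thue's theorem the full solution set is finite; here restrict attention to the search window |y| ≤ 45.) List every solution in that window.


The equation is x³ - 17y³ = 10. For fixed y, x³ = 17·y³ + 10, so a solution requires the RHS to be a perfect cube.
Strategy: iterate y from -45 to 45, compute RHS = 17·y³ + 10, and check whether it is a (positive or negative) perfect cube.
Check small values of y:
  y = 0: RHS = 10 is not a perfect cube.
  y = 1: RHS = 27 = (3)³ ⇒ x = 3 works.
  y = -1: RHS = -7 is not a perfect cube.
  y = 2: RHS = 146 is not a perfect cube.
  y = -2: RHS = -126 is not a perfect cube.
  y = 3: RHS = 469 is not a perfect cube.
  y = -3: RHS = -449 is not a perfect cube.
Continuing the search up to |y| = 45 finds no further solutions beyond those listed.
Collected solutions: (3, 1).

Solutions (with |y| ≤ 45): (3, 1).


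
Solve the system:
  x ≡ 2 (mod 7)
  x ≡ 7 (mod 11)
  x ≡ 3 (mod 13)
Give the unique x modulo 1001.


Moduli 7, 11, 13 are pairwise coprime; by CRT there is a unique solution modulo M = 7 · 11 · 13 = 1001.
Solve pairwise, accumulating the modulus:
  Start with x ≡ 2 (mod 7).
  Combine with x ≡ 7 (mod 11): since gcd(7, 11) = 1, we get a unique residue mod 77.
    Write x = 2 + 7·t and substitute into x ≡ 7 (mod 11): 7·t ≡ 7 − 2 = 5 (mod 11).
    The inverse of 7 mod 11 is 8 (since 7·8 = 56 = 5·11 + 1), so t ≡ 8·5 = 40 ≡ 7 (mod 11).
    Then x = 2 + 7·7 = 51, valid modulo lcm(7, 11) = 77: x ≡ 51 (mod 77).
  Combine with x ≡ 3 (mod 13): since gcd(77, 13) = 1, we get a unique residue mod 1001.
    Write x = 51 + 77·t and substitute into x ≡ 3 (mod 13): 77·t ≡ 3 − 51 = -48 (mod 13).
    Reduce coefficients mod 13: 12·t ≡ 4 (mod 13).
    The inverse of 12 mod 13 is 12 (since 12·12 = 144 = 11·13 + 1), so t ≡ 12·4 = 48 ≡ 9 (mod 13).
    Then x = 51 + 77·9 = 744, valid modulo lcm(77, 13) = 1001: x ≡ 744 (mod 1001).
Verify: 744 mod 7 = 2 ✓, 744 mod 11 = 7 ✓, 744 mod 13 = 3 ✓.

x ≡ 744 (mod 1001).


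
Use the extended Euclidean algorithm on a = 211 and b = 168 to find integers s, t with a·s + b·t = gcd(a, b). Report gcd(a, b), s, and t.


Euclidean algorithm on (211, 168) — divide until remainder is 0:
  211 = 1 · 168 + 43
  168 = 3 · 43 + 39
  43 = 1 · 39 + 4
  39 = 9 · 4 + 3
  4 = 1 · 3 + 1
  3 = 3 · 1 + 0
gcd(211, 168) = 1.
Track Bezout coefficients alongside the remainders: start with r₀ = 211 = a·1 + b·0 (s = 1, t = 0) and r₁ = 168 = a·0 + b·1 (s = 0, t = 1); each new remainder r_{k+1} = r_{k-1} − q_k·r_k inherits s_{k+1} = s_{k-1} − q_k·s_k, t_{k+1} = t_{k-1} − q_k·t_k, so r_k = a·s_k + b·t_k at every step:
  q = 1: r = 43, s = 1 − 1·0 = 1, t = 0 − 1·1 = -1  (check: 211·1 + 168·(-1) = 43)
  q = 3: r = 39, s = 0 − 3·1 = -3, t = 1 − 3·(-1) = 4  (check: 211·(-3) + 168·4 = 39)
  q = 1: r = 4, s = 1 − 1·(-3) = 4, t = -1 − 1·4 = -5  (check: 211·4 + 168·(-5) = 4)
  q = 9: r = 3, s = -3 − 9·4 = -39, t = 4 − 9·(-5) = 49  (check: 211·(-39) + 168·49 = 3)
  q = 1: r = 1, s = 4 − 1·(-39) = 43, t = -5 − 1·49 = -54  (check: 211·43 + 168·(-54) = 1)
The row with r = 1 (the gcd) gives the Bezout coefficients s = 43, t = -54.
Result: 211 · (43) + 168 · (-54) = 1.

gcd(211, 168) = 1; s = 43, t = -54 (check: 211·43 + 168·(-54) = 1).


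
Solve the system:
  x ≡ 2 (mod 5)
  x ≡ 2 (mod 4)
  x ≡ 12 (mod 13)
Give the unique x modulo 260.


Moduli 5, 4, 13 are pairwise coprime; by CRT there is a unique solution modulo M = 5 · 4 · 13 = 260.
Solve pairwise, accumulating the modulus:
  Start with x ≡ 2 (mod 5).
  Combine with x ≡ 2 (mod 4): since gcd(5, 4) = 1, we get a unique residue mod 20.
    Write x = 2 + 5·t and substitute into x ≡ 2 (mod 4): 5·t ≡ 2 − 2 = 0 (mod 4).
    Reduce coefficients mod 4: 1·t ≡ 0 (mod 4).
    So t ≡ 0 (mod 4).
    Then x = 2 + 5·0 = 2, valid modulo lcm(5, 4) = 20: x ≡ 2 (mod 20).
  Combine with x ≡ 12 (mod 13): since gcd(20, 13) = 1, we get a unique residue mod 260.
    Write x = 2 + 20·t and substitute into x ≡ 12 (mod 13): 20·t ≡ 12 − 2 = 10 (mod 13).
    Reduce coefficients mod 13: 7·t ≡ 10 (mod 13).
    The inverse of 7 mod 13 is 2 (since 7·2 = 14 = 1·13 + 1), so t ≡ 2·10 = 20 ≡ 7 (mod 13).
    Then x = 2 + 20·7 = 142, valid modulo lcm(20, 13) = 260: x ≡ 142 (mod 260).
Verify: 142 mod 5 = 2 ✓, 142 mod 4 = 2 ✓, 142 mod 13 = 12 ✓.

x ≡ 142 (mod 260).


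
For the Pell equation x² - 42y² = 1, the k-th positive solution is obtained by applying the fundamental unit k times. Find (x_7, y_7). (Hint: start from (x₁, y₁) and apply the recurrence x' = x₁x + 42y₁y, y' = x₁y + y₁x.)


Step 1: Find the fundamental solution (x₁, y₁) of x² - 42y² = 1.
  Expand √42 as a continued fraction. a₀ = ⌊√42⌋ = 6; iterate m_{k+1} = d_k·a_k − m_k, d_{k+1} = (42 − m_{k+1}²)/d_k, a_{k+1} = ⌊(a₀ + m_{k+1})/d_{k+1}⌋ (starting m₀ = 0, d₀ = 1), with convergents p_k = a_k·p_{k-1} + p_{k-2}, q_k = a_k·q_{k-1} + q_{k-2} (p₋₁ = 1, q₋₁ = 0):
  k = 0: a₀ = 6; p₀/q₀ = 6/1; p₀² − 42·q₀² = 36 − 42 = -6.
  k = 1: m = 6, d = 6, a = ⌊(6 + 6)/6⌋ = 2; p/q = (2·6 + 1)/(2·1 + 0) = 13/2; p² − 42·q² = 169 − 168 = 1.
  The first convergent with p² − 42·q² = 1 gives the fundamental solution (x₁, y₁) = (13, 2).
Step 2: Apply the recurrence (x_{n+1}, y_{n+1}) = (x₁x_n + 42y₁y_n, x₁y_n + y₁x_n) repeatedly.
  From (x_1, y_1) = (13, 2): x_2 = 13·13 + 42·2·2 = 337; y_2 = 13·2 + 2·13 = 52.
  From (x_2, y_2) = (337, 52): x_3 = 13·337 + 42·2·52 = 8749; y_3 = 13·52 + 2·337 = 1350.
  From (x_3, y_3) = (8749, 1350): x_4 = 13·8749 + 42·2·1350 = 227137; y_4 = 13·1350 + 2·8749 = 35048.
  From (x_4, y_4) = (227137, 35048): x_5 = 13·227137 + 42·2·35048 = 5896813; y_5 = 13·35048 + 2·227137 = 909898.
  From (x_5, y_5) = (5896813, 909898): x_6 = 13·5896813 + 42·2·909898 = 153090001; y_6 = 13·909898 + 2·5896813 = 23622300.
  From (x_6, y_6) = (153090001, 23622300): x_7 = 13·153090001 + 42·2·23622300 = 3974443213; y_7 = 13·23622300 + 2·153090001 = 613269902.
Step 3: Verify x_7² - 42·y_7² = 15796198853361763369 - 15796198853361763368 = 1 (should be 1). ✓

(x_1, y_1) = (13, 2); (x_7, y_7) = (3974443213, 613269902).


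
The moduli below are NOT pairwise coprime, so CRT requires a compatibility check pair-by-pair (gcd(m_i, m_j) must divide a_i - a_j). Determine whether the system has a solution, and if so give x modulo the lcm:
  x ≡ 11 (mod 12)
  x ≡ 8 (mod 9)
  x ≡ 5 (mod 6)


Moduli 12, 9, 6 are not pairwise coprime, so CRT works modulo lcm(m_i) when all pairwise compatibility conditions hold.
Pairwise compatibility: gcd(m_i, m_j) must divide a_i - a_j for every pair.
Merge one congruence at a time:
  Start: x ≡ 11 (mod 12).
  Combine with x ≡ 8 (mod 9): gcd(12, 9) = 3; 8 - 11 = -3, which IS divisible by 3, so compatible.
    Write x = 11 + 12·t and substitute into x ≡ 8 (mod 9): 12·t ≡ 8 − 11 = -3 (mod 9).
    Divide the congruence (and modulus) by g = 3: 4·t ≡ -1 (mod 3).
    Reduce coefficients mod 3: 1·t ≡ 2 (mod 3).
    So t ≡ 2 (mod 3).
    Then x = 11 + 12·2 = 35, valid modulo lcm(12, 9) = 36: x ≡ 35 (mod 36).
  Combine with x ≡ 5 (mod 6): gcd(36, 6) = 6; 5 - 35 = -30, which IS divisible by 6, so compatible.
    Write x = 35 + 36·t and substitute into x ≡ 5 (mod 6): 36·t ≡ 5 − 35 = -30 (mod 6).
    Divide the congruence (and modulus) by g = 6: 6·t ≡ -5 (mod 1).
    Modulo 1 every t works; take t = 0.
    Then x = 35 + 36·0 = 35, valid modulo lcm(36, 6) = 36: x ≡ 35 (mod 36).
Verify: 35 mod 12 = 11, 35 mod 9 = 8, 35 mod 6 = 5.

x ≡ 35 (mod 36).


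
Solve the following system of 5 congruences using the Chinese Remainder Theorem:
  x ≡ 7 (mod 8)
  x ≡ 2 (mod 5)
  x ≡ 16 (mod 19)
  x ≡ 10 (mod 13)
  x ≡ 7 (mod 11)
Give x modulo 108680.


Product of moduli M = 8 · 5 · 19 · 13 · 11 = 108680.
Merge one congruence at a time:
  Start: x ≡ 7 (mod 8).
  Combine with x ≡ 2 (mod 5); new modulus lcm = 40.
    Write x = 7 + 8·t and substitute into x ≡ 2 (mod 5): 8·t ≡ 2 − 7 = -5 (mod 5).
    Reduce coefficients mod 5: 3·t ≡ 0 (mod 5).
    The inverse of 3 mod 5 is 2 (since 3·2 = 6 = 1·5 + 1), so t ≡ 2·0 = 0 ≡ 0 (mod 5).
    Then x = 7 + 8·0 = 7, valid modulo lcm(8, 5) = 40: x ≡ 7 (mod 40).
  Combine with x ≡ 16 (mod 19); new modulus lcm = 760.
    Write x = 7 + 40·t and substitute into x ≡ 16 (mod 19): 40·t ≡ 16 − 7 = 9 (mod 19).
    Reduce coefficients mod 19: 2·t ≡ 9 (mod 19).
    The inverse of 2 mod 19 is 10 (since 2·10 = 20 = 1·19 + 1), so t ≡ 10·9 = 90 ≡ 14 (mod 19).
    Then x = 7 + 40·14 = 567, valid modulo lcm(40, 19) = 760: x ≡ 567 (mod 760).
  Combine with x ≡ 10 (mod 13); new modulus lcm = 9880.
    Write x = 567 + 760·t and substitute into x ≡ 10 (mod 13): 760·t ≡ 10 − 567 = -557 (mod 13).
    Reduce coefficients mod 13: 6·t ≡ 2 (mod 13).
    The inverse of 6 mod 13 is 11 (since 6·11 = 66 = 5·13 + 1), so t ≡ 11·2 = 22 ≡ 9 (mod 13).
    Then x = 567 + 760·9 = 7407, valid modulo lcm(760, 13) = 9880: x ≡ 7407 (mod 9880).
  Combine with x ≡ 7 (mod 11); new modulus lcm = 108680.
    Write x = 7407 + 9880·t and substitute into x ≡ 7 (mod 11): 9880·t ≡ 7 − 7407 = -7400 (mod 11).
    Reduce coefficients mod 11: 2·t ≡ 3 (mod 11).
    The inverse of 2 mod 11 is 6 (since 2·6 = 12 = 1·11 + 1), so t ≡ 6·3 = 18 ≡ 7 (mod 11).
    Then x = 7407 + 9880·7 = 76567, valid modulo lcm(9880, 11) = 108680: x ≡ 76567 (mod 108680).
Verify against each original: 76567 mod 8 = 7, 76567 mod 5 = 2, 76567 mod 19 = 16, 76567 mod 13 = 10, 76567 mod 11 = 7.

x ≡ 76567 (mod 108680).


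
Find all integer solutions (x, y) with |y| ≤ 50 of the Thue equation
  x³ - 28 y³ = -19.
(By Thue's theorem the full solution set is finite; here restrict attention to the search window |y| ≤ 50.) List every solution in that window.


The equation is x³ - 28y³ = -19. For fixed y, x³ = 28·y³ − 19, so a solution requires the RHS to be a perfect cube.
Strategy: iterate y from -50 to 50, compute RHS = 28·y³ − 19, and check whether it is a (positive or negative) perfect cube.
Check small values of y:
  y = 0: RHS = -19 is not a perfect cube.
  y = 1: RHS = 9 is not a perfect cube.
  y = -1: RHS = -47 is not a perfect cube.
  y = 2: RHS = 205 is not a perfect cube.
  y = -2: RHS = -243 is not a perfect cube.
  y = 3: RHS = 737 is not a perfect cube.
  y = -3: RHS = -775 is not a perfect cube.
Continuing the search up to |y| = 50 finds no solutions either.
No (x, y) in the scanned range satisfies the equation.

No integer solutions with |y| ≤ 50.


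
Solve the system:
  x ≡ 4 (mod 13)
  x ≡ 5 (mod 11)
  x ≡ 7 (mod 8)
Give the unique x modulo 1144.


Moduli 13, 11, 8 are pairwise coprime; by CRT there is a unique solution modulo M = 13 · 11 · 8 = 1144.
Solve pairwise, accumulating the modulus:
  Start with x ≡ 4 (mod 13).
  Combine with x ≡ 5 (mod 11): since gcd(13, 11) = 1, we get a unique residue mod 143.
    Write x = 4 + 13·t and substitute into x ≡ 5 (mod 11): 13·t ≡ 5 − 4 = 1 (mod 11).
    Reduce coefficients mod 11: 2·t ≡ 1 (mod 11).
    The inverse of 2 mod 11 is 6 (since 2·6 = 12 = 1·11 + 1), so t ≡ 6·1 = 6 ≡ 6 (mod 11).
    Then x = 4 + 13·6 = 82, valid modulo lcm(13, 11) = 143: x ≡ 82 (mod 143).
  Combine with x ≡ 7 (mod 8): since gcd(143, 8) = 1, we get a unique residue mod 1144.
    Write x = 82 + 143·t and substitute into x ≡ 7 (mod 8): 143·t ≡ 7 − 82 = -75 (mod 8).
    Reduce coefficients mod 8: 7·t ≡ 5 (mod 8).
    The inverse of 7 mod 8 is 7 (since 7·7 = 49 = 6·8 + 1), so t ≡ 7·5 = 35 ≡ 3 (mod 8).
    Then x = 82 + 143·3 = 511, valid modulo lcm(143, 8) = 1144: x ≡ 511 (mod 1144).
Verify: 511 mod 13 = 4 ✓, 511 mod 11 = 5 ✓, 511 mod 8 = 7 ✓.

x ≡ 511 (mod 1144).


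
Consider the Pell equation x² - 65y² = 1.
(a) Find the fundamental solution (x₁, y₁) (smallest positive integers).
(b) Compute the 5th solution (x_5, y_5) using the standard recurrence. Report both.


Step 1: Find the fundamental solution (x₁, y₁) of x² - 65y² = 1.
  Expand √65 as a continued fraction. a₀ = ⌊√65⌋ = 8; iterate m_{k+1} = d_k·a_k − m_k, d_{k+1} = (65 − m_{k+1}²)/d_k, a_{k+1} = ⌊(a₀ + m_{k+1})/d_{k+1}⌋ (starting m₀ = 0, d₀ = 1), with convergents p_k = a_k·p_{k-1} + p_{k-2}, q_k = a_k·q_{k-1} + q_{k-2} (p₋₁ = 1, q₋₁ = 0):
  k = 0: a₀ = 8; p₀/q₀ = 8/1; p₀² − 65·q₀² = 64 − 65 = -1.
  k = 1: m = 8, d = 1, a = ⌊(8 + 8)/1⌋ = 16; p/q = (16·8 + 1)/(16·1 + 0) = 129/16; p² − 65·q² = 16641 − 16640 = 1.
  The first convergent with p² − 65·q² = 1 gives the fundamental solution (x₁, y₁) = (129, 16).
Step 2: Apply the recurrence (x_{n+1}, y_{n+1}) = (x₁x_n + 65y₁y_n, x₁y_n + y₁x_n) repeatedly.
  From (x_1, y_1) = (129, 16): x_2 = 129·129 + 65·16·16 = 33281; y_2 = 129·16 + 16·129 = 4128.
  From (x_2, y_2) = (33281, 4128): x_3 = 129·33281 + 65·16·4128 = 8586369; y_3 = 129·4128 + 16·33281 = 1065008.
  From (x_3, y_3) = (8586369, 1065008): x_4 = 129·8586369 + 65·16·1065008 = 2215249921; y_4 = 129·1065008 + 16·8586369 = 274767936.
  From (x_4, y_4) = (2215249921, 274767936): x_5 = 129·2215249921 + 65·16·274767936 = 571525893249; y_5 = 129·274767936 + 16·2215249921 = 70889062480.
Step 3: Verify x_5² - 65·y_5² = 326641846654067343776001 - 326641846654067343776000 = 1 (should be 1). ✓

(x_1, y_1) = (129, 16); (x_5, y_5) = (571525893249, 70889062480).
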